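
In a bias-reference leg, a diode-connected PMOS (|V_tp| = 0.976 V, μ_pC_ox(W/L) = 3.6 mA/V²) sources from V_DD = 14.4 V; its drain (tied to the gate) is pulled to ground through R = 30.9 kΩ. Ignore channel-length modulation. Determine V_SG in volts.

V_SG = 1.46 V

With gate tied to drain, V_SG = V_SD ≥ V_SG − |V_tp|, so the device is in saturation.
KCL at the drain: ½ k_p (V_SG − |V_tp|)² = (V_DD − V_SG)/R.
Let x = V_SG − 0.976. Then 55.6 x² + x − 13.42 = 0, giving x = 0.482 V (positive root), so V_SG = 1.46 V.
I_D = (V_DD − V_SG)/R = (14.4 − 1.46) / 30.9 = 0.419 mA.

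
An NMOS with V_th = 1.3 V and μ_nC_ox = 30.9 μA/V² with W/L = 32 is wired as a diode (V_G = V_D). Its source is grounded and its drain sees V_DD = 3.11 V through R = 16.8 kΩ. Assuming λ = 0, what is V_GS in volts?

V_GS = 1.71 V

With gate tied to drain, V_GS = V_DS ≥ V_GS − V_th, so the device is in saturation.
k_n = μ_nC_ox · (W/L) = 0.9888 mA/V².
KCL at the drain: ½ k_n (V_GS − V_th)² = (V_DD − V_GS)/R.
Let x = V_GS − 1.3. Then 8.31 x² + x − 1.81 = 0, giving x = 0.41 V (positive root), so V_GS = 1.71 V.
I_D = (V_DD − V_GS)/R = (3.11 − 1.71) / 16.8 = 0.0833 mA.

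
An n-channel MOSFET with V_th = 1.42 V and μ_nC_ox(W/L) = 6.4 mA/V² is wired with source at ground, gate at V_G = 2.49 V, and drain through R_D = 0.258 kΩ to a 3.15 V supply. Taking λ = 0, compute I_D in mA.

I_D = 3.66 mA

V_GS = V_G = 2.49 V, so V_ov = 2.49 − 1.42 = 1.07 V.
Assume saturation: I_D = ½ k_n V_ov² = 0.5 × 6.4 × 1.07² = 3.66 mA, giving V_DS = V_DD − I_D R_D = 3.15 − 3.66 × 0.258 = 2.2 V.
V_DS = 2.2 V ≥ V_ov = 1.07 V, confirming saturation.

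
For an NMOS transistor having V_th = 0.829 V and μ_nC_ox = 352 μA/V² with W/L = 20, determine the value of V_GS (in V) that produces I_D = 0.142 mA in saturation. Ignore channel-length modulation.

k_n = μ_nC_ox · (W/L) = 7.04 mA/V².
In saturation I_D = ½ k_n (V_GS − V_th)², so V_GS − V_th = √(2 I_D / k_n) = √(2 × 0.142 / 7.04) = 0.201 V.
V_GS = 0.829 + 0.201 = 1.03 V.

V_GS = 1.03 V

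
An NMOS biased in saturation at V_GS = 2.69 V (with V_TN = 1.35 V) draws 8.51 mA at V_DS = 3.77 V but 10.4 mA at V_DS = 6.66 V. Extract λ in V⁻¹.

λ = 0.108 V⁻¹

With V_GS fixed, I_D ∝ (1 + λ V_DS) in saturation, so I_D2/I_D1 = (1 + λ V_DS2)/(1 + λ V_DS1).
10.4/8.51 = 1.222 = (1 + 6.66 λ)/(1 + 3.77 λ).
Solving: λ (I_D1 V_DS2 − I_D2 V_DS1) = I_D2 − I_D1, so λ = (10.4 − 8.51) / (8.51 × 6.66 − 10.4 × 3.77) = 1.89 / 17.5 = 0.108 V⁻¹.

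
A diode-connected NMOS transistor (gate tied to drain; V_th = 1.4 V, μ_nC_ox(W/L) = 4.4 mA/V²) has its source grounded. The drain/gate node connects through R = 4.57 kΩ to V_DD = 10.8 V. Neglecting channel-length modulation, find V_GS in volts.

With gate tied to drain, V_GS = V_DS ≥ V_GS − V_th, so the device is in saturation.
KCL at the drain: ½ k_n (V_GS − V_th)² = (V_DD − V_GS)/R.
Let x = V_GS − 1.4. Then 10.1 x² + x − 9.4 = 0, giving x = 0.918 V (positive root), so V_GS = 2.32 V.
I_D = (V_DD − V_GS)/R = (10.8 − 2.32) / 4.57 = 1.86 mA.

V_GS = 2.32 V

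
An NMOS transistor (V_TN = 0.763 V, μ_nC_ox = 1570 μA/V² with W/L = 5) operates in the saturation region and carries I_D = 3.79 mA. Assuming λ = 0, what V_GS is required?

k_n = μ_nC_ox · (W/L) = 7.85 mA/V².
In saturation I_D = ½ k_n (V_GS − V_TN)², so V_GS − V_TN = √(2 I_D / k_n) = √(2 × 3.79 / 7.85) = 0.983 V.
V_GS = 0.763 + 0.983 = 1.75 V.

V_GS = 1.75 V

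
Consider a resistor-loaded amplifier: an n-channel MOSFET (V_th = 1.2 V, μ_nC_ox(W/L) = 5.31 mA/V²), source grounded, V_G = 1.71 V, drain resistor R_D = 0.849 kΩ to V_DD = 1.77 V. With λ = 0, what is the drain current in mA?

V_GS = V_G = 1.71 V, so V_ov = 1.71 − 1.2 = 0.51 V.
Assume saturation: I_D = ½ k_n V_ov² = 0.5 × 5.31 × 0.51² = 0.691 mA, giving V_DS = V_DD − I_D R_D = 1.77 − 0.691 × 0.849 = 1.18 V.
V_DS = 1.18 V ≥ V_ov = 0.51 V, confirming saturation.

I_D = 0.691 mA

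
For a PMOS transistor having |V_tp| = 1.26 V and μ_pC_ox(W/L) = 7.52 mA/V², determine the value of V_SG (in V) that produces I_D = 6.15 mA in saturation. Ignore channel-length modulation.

In saturation I_D = ½ k_p (V_SG − |V_tp|)², so V_SG − |V_tp| = √(2 I_D / k_p) = √(2 × 6.15 / 7.52) = 1.28 V.
V_SG = 1.26 + 1.28 = 2.54 V.

V_SG = 2.54 V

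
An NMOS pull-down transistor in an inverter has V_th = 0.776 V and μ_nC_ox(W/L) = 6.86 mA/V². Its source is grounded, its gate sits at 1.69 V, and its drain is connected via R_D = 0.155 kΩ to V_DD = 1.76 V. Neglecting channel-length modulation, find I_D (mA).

I_D = 2.87 mA

V_GS = V_G = 1.69 V, so V_ov = 1.69 − 0.776 = 0.914 V.
Assume saturation: I_D = ½ k_n V_ov² = 0.5 × 6.86 × 0.914² = 2.87 mA, giving V_DS = V_DD − I_D R_D = 1.76 − 2.87 × 0.155 = 1.32 V.
V_DS = 1.32 V ≥ V_ov = 0.914 V, confirming saturation.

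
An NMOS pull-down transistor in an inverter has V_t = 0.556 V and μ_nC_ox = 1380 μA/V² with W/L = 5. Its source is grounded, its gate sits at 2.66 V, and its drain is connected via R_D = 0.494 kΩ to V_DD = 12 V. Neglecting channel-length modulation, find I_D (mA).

V_GS = V_G = 2.66 V, so V_ov = 2.66 − 0.556 = 2.1 V.
k_n = μ_nC_ox · (W/L) = 6.9 mA/V².
Assume saturation: I_D = ½ k_n V_ov² = 0.5 × 6.9 × 2.1² = 15.3 mA, giving V_DS = V_DD − I_D R_D = 12 − 15.3 × 0.494 = 4.46 V.
V_DS = 4.46 V ≥ V_ov = 2.1 V, confirming saturation.

I_D = 15.3 mA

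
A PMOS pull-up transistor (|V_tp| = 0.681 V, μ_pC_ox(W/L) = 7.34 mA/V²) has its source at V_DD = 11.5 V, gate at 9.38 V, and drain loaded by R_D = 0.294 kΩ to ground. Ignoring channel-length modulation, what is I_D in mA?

V_SG = V_DD − V_G = 11.5 − 9.38 = 2.12 V, so V_ov = 2.12 − 0.681 = 1.44 V.
Assume saturation: I_D = ½ k_p V_ov² = 0.5 × 7.34 × 1.44² = 7.6 mA, giving V_SD = V_DD − I_D R_D = 11.5 − 7.6 × 0.294 = 9.27 V.
V_SD = 9.27 V ≥ V_ov = 1.44 V, confirming saturation.

I_D = 7.60 mA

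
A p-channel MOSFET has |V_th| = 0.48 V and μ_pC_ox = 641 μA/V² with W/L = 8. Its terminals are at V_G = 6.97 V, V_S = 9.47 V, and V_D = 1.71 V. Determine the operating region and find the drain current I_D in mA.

Saturation; I_D = 10.5 mA

V_SG = V_S − V_G = 9.47 − 6.97 = 2.5 V; V_SD = V_S − V_D = 9.47 − 1.71 = 7.76 V.
k_p = μ_pC_ox · (W/L) = 5.128 mA/V².
V_ov = V_SG − |V_th| = 2.5 − 0.48 = 2.02 V.
Since V_SD = 7.76 V ≥ V_ov = 2.02 V, the device is in saturation.
I_D = ½ k_p V_ov² = 0.5 × 5.128 × 2.02² = 10.5 mA.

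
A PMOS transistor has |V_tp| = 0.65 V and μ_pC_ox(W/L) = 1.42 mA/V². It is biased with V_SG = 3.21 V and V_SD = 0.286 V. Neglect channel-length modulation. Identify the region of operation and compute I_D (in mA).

V_ov = V_SG − |V_tp| = 3.21 − 0.65 = 2.56 V.
Since V_SD = 0.286 V < V_ov = 2.56 V, the device is in the triode region.
I_D = k_p [V_ov · V_SD − ½ V_SD²] = 1.42 × [2.56 × 0.286 − 0.5 × 0.286²] = 0.982 mA.

Triode; I_D = 0.982 mA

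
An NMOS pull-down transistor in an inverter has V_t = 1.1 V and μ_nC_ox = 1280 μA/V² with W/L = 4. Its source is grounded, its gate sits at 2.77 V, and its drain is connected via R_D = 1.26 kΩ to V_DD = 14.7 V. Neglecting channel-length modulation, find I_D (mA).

V_GS = V_G = 2.77 V, so V_ov = 2.77 − 1.1 = 1.67 V.
k_n = μ_nC_ox · (W/L) = 5.12 mA/V².
Assume saturation: I_D = ½ k_n V_ov² = 0.5 × 5.12 × 1.67² = 7.14 mA, giving V_DS = V_DD − I_D R_D = 14.7 − 7.14 × 1.26 = 5.7 V.
V_DS = 5.7 V ≥ V_ov = 1.67 V, confirming saturation.

I_D = 7.14 mA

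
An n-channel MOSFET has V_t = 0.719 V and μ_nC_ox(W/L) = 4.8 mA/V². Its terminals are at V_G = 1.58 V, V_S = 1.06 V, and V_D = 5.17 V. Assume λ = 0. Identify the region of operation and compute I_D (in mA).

V_GS = V_G − V_S = 1.58 − 1.06 = 0.52 V; V_DS = V_D − V_S = 5.17 − 1.06 = 4.11 V.
V_GS = 0.52 V < V_t = 0.719 V, so the transistor is in cutoff.

Cutoff; I_D = 0 mA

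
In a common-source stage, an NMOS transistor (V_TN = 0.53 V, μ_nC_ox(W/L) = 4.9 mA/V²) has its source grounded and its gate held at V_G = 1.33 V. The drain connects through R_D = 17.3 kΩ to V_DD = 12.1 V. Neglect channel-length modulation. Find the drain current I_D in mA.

V_GS = V_G = 1.33 V, so V_ov = 1.33 − 0.53 = 0.8 V.
Assume saturation: I_D = ½ k_n V_ov² = 0.5 × 4.9 × 0.8² = 1.57 mA, giving V_DS = V_DD − I_D R_D = 12.1 − 1.57 × 17.3 = -15 V.
But -15 V < V_ov = 0.8 V, so the device is actually in triode.
In triode I_D = k_n[V_ov V_DS − ½ V_DS²] and I_D = (V_DD − V_DS)/R_D. Equating: 42.4 V_DS² − 68.82 V_DS + 12.1 = 0, giving V_DS = 0.201 V (the root below V_ov).
I_D = (12.1 − 0.201) / 17.3 = 0.688 mA.

I_D = 0.688 mA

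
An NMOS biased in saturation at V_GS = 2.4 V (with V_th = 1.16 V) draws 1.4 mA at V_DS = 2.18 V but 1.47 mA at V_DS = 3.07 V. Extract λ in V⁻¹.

λ = 0.0640 V⁻¹

With V_GS fixed, I_D ∝ (1 + λ V_DS) in saturation, so I_D2/I_D1 = (1 + λ V_DS2)/(1 + λ V_DS1).
1.47/1.4 = 1.05 = (1 + 3.07 λ)/(1 + 2.18 λ).
Solving: λ (I_D1 V_DS2 − I_D2 V_DS1) = I_D2 − I_D1, so λ = (1.47 − 1.4) / (1.4 × 3.07 − 1.47 × 2.18) = 0.07 / 1.09 = 0.064 V⁻¹.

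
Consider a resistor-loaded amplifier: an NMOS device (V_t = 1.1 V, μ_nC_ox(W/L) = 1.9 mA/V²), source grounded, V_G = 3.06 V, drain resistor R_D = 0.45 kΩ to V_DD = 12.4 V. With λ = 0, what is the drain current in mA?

V_GS = V_G = 3.06 V, so V_ov = 3.06 − 1.1 = 1.96 V.
Assume saturation: I_D = ½ k_n V_ov² = 0.5 × 1.9 × 1.96² = 3.65 mA, giving V_DS = V_DD − I_D R_D = 12.4 − 3.65 × 0.45 = 10.8 V.
V_DS = 10.8 V ≥ V_ov = 1.96 V, confirming saturation.

I_D = 3.65 mA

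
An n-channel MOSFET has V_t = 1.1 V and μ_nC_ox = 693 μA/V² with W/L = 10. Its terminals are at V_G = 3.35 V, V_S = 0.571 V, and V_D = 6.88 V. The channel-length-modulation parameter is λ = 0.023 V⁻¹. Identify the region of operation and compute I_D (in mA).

V_GS = V_G − V_S = 3.35 − 0.571 = 2.78 V; V_DS = V_D − V_S = 6.88 − 0.571 = 6.31 V.
k_n = μ_nC_ox · (W/L) = 6.93 mA/V².
V_ov = V_GS − V_t = 2.78 − 1.1 = 1.68 V.
Since V_DS = 6.31 V ≥ V_ov = 1.68 V, the device is in saturation.
I_D = ½ k_n V_ov² (1 + λ V_DS) = 0.5 × 6.93 × 1.68² × (1 + 0.023 × 6.31) = 11.2 mA.

Saturation; I_D = 11.2 mA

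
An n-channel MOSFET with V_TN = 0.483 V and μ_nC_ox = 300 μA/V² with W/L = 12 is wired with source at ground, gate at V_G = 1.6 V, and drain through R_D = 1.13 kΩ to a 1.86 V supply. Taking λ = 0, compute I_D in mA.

V_GS = V_G = 1.6 V, so V_ov = 1.6 − 0.483 = 1.12 V.
k_n = μ_nC_ox · (W/L) = 3.6 mA/V².
Assume saturation: I_D = ½ k_n V_ov² = 0.5 × 3.6 × 1.12² = 2.25 mA, giving V_DS = V_DD − I_D R_D = 1.86 − 2.25 × 1.13 = -0.678 V.
But -0.678 V < V_ov = 1.12 V, so the device is actually in triode.
In triode I_D = k_n[V_ov V_DS − ½ V_DS²] and I_D = (V_DD − V_DS)/R_D. Equating: 2.03 V_DS² − 5.544 V_DS + 1.86 = 0, giving V_DS = 0.392 V (the root below V_ov).
I_D = (1.86 − 0.392) / 1.13 = 1.3 mA.

I_D = 1.30 mA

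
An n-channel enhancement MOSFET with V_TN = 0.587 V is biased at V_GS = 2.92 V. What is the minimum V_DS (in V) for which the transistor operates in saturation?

V_DS,sat = 2.33 V

The boundary between triode and saturation is V_DS = V_GS − V_TN = V_ov.
V_ov = 2.92 − 0.587 = 2.33 V.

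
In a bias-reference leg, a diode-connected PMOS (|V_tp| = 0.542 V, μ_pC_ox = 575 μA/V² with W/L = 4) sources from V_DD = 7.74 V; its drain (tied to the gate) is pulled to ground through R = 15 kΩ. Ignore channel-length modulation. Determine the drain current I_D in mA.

With gate tied to drain, V_SG = V_SD ≥ V_SG − |V_tp|, so the device is in saturation.
k_p = μ_pC_ox · (W/L) = 2.3 mA/V².
KCL at the drain: ½ k_p (V_SG − |V_tp|)² = (V_DD − V_SG)/R.
Let x = V_SG − 0.542. Then 17.2 x² + x − 7.198 = 0, giving x = 0.618 V (positive root), so V_SG = 1.16 V.
I_D = (V_DD − V_SG)/R = (7.74 − 1.16) / 15 = 0.439 mA.

I_D = 0.439 mA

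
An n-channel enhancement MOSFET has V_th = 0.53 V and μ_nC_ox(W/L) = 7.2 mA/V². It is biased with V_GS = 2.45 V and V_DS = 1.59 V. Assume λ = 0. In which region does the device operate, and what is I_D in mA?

V_ov = V_GS − V_th = 2.45 − 0.53 = 1.92 V.
Since V_DS = 1.59 V < V_ov = 1.92 V, the device is in the triode region.
I_D = k_n [V_ov · V_DS − ½ V_DS²] = 7.2 × [1.92 × 1.59 − 0.5 × 1.59²] = 12.9 mA.

Triode; I_D = 12.9 mA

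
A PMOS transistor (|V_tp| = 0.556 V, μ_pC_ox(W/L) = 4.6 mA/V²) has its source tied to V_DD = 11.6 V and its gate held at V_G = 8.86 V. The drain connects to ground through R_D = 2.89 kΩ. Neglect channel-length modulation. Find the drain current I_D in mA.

V_SG = V_DD − V_G = 11.6 − 8.86 = 2.74 V, so V_ov = 2.74 − 0.556 = 2.18 V.
Assume saturation: I_D = ½ k_p V_ov² = 0.5 × 4.6 × 2.18² = 11 mA, giving V_SD = V_DD − I_D R_D = 11.6 − 11 × 2.89 = -20.1 V.
But -20.1 V < V_ov = 2.18 V, so the device is actually in triode.
In triode I_D = k_p[V_ov V_SD − ½ V_SD²] and I_D = (V_DD − V_SD)/R_D. Equating: 6.65 V_SD² − 30.03 V_SD + 11.6 = 0, giving V_SD = 0.426 V (the root below V_ov).
I_D = (11.6 − 0.426) / 2.89 = 3.87 mA.

I_D = 3.87 mA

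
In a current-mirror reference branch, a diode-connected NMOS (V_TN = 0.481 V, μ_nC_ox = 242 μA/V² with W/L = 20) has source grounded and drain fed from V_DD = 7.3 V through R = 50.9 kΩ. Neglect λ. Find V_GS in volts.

V_GS = 0.712 V

With gate tied to drain, V_GS = V_DS ≥ V_GS − V_TN, so the device is in saturation.
k_n = μ_nC_ox · (W/L) = 4.84 mA/V².
KCL at the drain: ½ k_n (V_GS − V_TN)² = (V_DD − V_GS)/R.
Let x = V_GS − 0.481. Then 123 x² + x − 6.819 = 0, giving x = 0.231 V (positive root), so V_GS = 0.712 V.
I_D = (V_DD − V_GS)/R = (7.3 − 0.712) / 50.9 = 0.129 mA.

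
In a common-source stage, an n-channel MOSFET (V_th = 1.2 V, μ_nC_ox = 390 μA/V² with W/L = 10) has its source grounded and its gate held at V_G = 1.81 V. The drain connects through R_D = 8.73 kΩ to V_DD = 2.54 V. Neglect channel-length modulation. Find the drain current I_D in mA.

V_GS = V_G = 1.81 V, so V_ov = 1.81 − 1.2 = 0.61 V.
k_n = μ_nC_ox · (W/L) = 3.9 mA/V².
Assume saturation: I_D = ½ k_n V_ov² = 0.5 × 3.9 × 0.61² = 0.726 mA, giving V_DS = V_DD − I_D R_D = 2.54 − 0.726 × 8.73 = -3.79 V.
But -3.79 V < V_ov = 0.61 V, so the device is actually in triode.
In triode I_D = k_n[V_ov V_DS − ½ V_DS²] and I_D = (V_DD − V_DS)/R_D. Equating: 17 V_DS² − 21.77 V_DS + 2.54 = 0, giving V_DS = 0.13 V (the root below V_ov).
I_D = (2.54 − 0.13) / 8.73 = 0.276 mA.

I_D = 0.276 mA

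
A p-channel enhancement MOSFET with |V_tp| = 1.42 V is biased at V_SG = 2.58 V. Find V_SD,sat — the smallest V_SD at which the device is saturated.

The boundary between triode and saturation is V_SD = V_SG − |V_tp| = V_ov.
V_ov = 2.58 − 1.42 = 1.16 V.

V_SD,sat = 1.16 V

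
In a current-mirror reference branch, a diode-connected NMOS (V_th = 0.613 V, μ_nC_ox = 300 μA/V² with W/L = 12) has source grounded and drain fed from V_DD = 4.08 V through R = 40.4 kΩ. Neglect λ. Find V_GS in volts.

With gate tied to drain, V_GS = V_DS ≥ V_GS − V_th, so the device is in saturation.
k_n = μ_nC_ox · (W/L) = 3.6 mA/V².
KCL at the drain: ½ k_n (V_GS − V_th)² = (V_DD − V_GS)/R.
Let x = V_GS − 0.613. Then 72.7 x² + x − 3.467 = 0, giving x = 0.212 V (positive root), so V_GS = 0.825 V.
I_D = (V_DD − V_GS)/R = (4.08 − 0.825) / 40.4 = 0.0806 mA.

V_GS = 0.825 V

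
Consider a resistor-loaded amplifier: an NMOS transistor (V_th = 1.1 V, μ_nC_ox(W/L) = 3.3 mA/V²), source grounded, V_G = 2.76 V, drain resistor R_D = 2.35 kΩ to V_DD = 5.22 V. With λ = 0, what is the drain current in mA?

V_GS = V_G = 2.76 V, so V_ov = 2.76 − 1.1 = 1.66 V.
Assume saturation: I_D = ½ k_n V_ov² = 0.5 × 3.3 × 1.66² = 4.55 mA, giving V_DS = V_DD − I_D R_D = 5.22 − 4.55 × 2.35 = -5.46 V.
But -5.46 V < V_ov = 1.66 V, so the device is actually in triode.
In triode I_D = k_n[V_ov V_DS − ½ V_DS²] and I_D = (V_DD − V_DS)/R_D. Equating: 3.88 V_DS² − 13.87 V_DS + 5.22 = 0, giving V_DS = 0.427 V (the root below V_ov).
I_D = (5.22 − 0.427) / 2.35 = 2.04 mA.

I_D = 2.04 mA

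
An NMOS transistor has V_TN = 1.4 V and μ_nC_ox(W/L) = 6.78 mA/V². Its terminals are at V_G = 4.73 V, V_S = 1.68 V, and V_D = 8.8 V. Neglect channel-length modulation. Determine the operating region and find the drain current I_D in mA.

Saturation; I_D = 9.23 mA

V_GS = V_G − V_S = 4.73 − 1.68 = 3.05 V; V_DS = V_D − V_S = 8.8 − 1.68 = 7.12 V.
V_ov = V_GS − V_TN = 3.05 − 1.4 = 1.65 V.
Since V_DS = 7.12 V ≥ V_ov = 1.65 V, the device is in saturation.
I_D = ½ k_n V_ov² = 0.5 × 6.78 × 1.65² = 9.23 mA.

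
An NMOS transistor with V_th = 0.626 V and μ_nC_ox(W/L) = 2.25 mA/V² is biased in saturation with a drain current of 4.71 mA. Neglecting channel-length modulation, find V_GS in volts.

In saturation I_D = ½ k_n (V_GS − V_th)², so V_GS − V_th = √(2 I_D / k_n) = √(2 × 4.71 / 2.25) = 2.05 V.
V_GS = 0.626 + 2.05 = 2.67 V.

V_GS = 2.67 V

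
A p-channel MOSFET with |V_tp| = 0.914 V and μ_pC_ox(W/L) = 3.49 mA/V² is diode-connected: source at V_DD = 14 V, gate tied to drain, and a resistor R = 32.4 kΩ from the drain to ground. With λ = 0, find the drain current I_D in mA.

With gate tied to drain, V_SG = V_SD ≥ V_SG − |V_tp|, so the device is in saturation.
KCL at the drain: ½ k_p (V_SG − |V_tp|)² = (V_DD − V_SG)/R.
Let x = V_SG − 0.914. Then 56.5 x² + x − 13.09 = 0, giving x = 0.472 V (positive root), so V_SG = 1.39 V.
I_D = (V_DD − V_SG)/R = (14 − 1.39) / 32.4 = 0.389 mA.

I_D = 0.389 mA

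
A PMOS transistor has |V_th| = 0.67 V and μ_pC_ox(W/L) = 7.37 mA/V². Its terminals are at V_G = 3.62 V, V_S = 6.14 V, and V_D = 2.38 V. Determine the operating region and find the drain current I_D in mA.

V_SG = V_S − V_G = 6.14 − 3.62 = 2.52 V; V_SD = V_S − V_D = 6.14 − 2.38 = 3.76 V.
V_ov = V_SG − |V_th| = 2.52 − 0.67 = 1.85 V.
Since V_SD = 3.76 V ≥ V_ov = 1.85 V, the device is in saturation.
I_D = ½ k_p V_ov² = 0.5 × 7.37 × 1.85² = 12.6 mA.

Saturation; I_D = 12.6 mA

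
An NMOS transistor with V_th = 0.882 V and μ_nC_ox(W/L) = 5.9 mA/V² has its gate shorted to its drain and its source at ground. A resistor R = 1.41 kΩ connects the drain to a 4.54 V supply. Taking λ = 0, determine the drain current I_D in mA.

With gate tied to drain, V_GS = V_DS ≥ V_GS − V_th, so the device is in saturation.
KCL at the drain: ½ k_n (V_GS − V_th)² = (V_DD − V_GS)/R.
Let x = V_GS − 0.882. Then 4.16 x² + x − 3.658 = 0, giving x = 0.825 V (positive root), so V_GS = 1.71 V.
I_D = (V_DD − V_GS)/R = (4.54 − 1.71) / 1.41 = 2.01 mA.

I_D = 2.01 mA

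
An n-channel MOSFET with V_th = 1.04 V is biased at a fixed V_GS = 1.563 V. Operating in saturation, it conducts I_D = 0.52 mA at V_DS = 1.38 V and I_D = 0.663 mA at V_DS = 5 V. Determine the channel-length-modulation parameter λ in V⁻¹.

λ = 0.0849 V⁻¹

With V_GS fixed, I_D ∝ (1 + λ V_DS) in saturation, so I_D2/I_D1 = (1 + λ V_DS2)/(1 + λ V_DS1).
0.663/0.52 = 1.275 = (1 + 5 λ)/(1 + 1.38 λ).
Solving: λ (I_D1 V_DS2 − I_D2 V_DS1) = I_D2 − I_D1, so λ = (0.663 − 0.52) / (0.52 × 5 − 0.663 × 1.38) = 0.143 / 1.69 = 0.0849 V⁻¹.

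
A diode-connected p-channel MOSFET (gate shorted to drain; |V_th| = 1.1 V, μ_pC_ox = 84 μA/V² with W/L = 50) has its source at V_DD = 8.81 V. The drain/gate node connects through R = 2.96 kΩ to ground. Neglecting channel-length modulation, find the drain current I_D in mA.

With gate tied to drain, V_SG = V_SD ≥ V_SG − |V_th|, so the device is in saturation.
k_p = μ_pC_ox · (W/L) = 4.2 mA/V².
KCL at the drain: ½ k_p (V_SG − |V_th|)² = (V_DD − V_SG)/R.
Let x = V_SG − 1.1. Then 6.22 x² + x − 7.71 = 0, giving x = 1.04 V (positive root), so V_SG = 2.14 V.
I_D = (V_DD − V_SG)/R = (8.81 − 2.14) / 2.96 = 2.25 mA.

I_D = 2.25 mA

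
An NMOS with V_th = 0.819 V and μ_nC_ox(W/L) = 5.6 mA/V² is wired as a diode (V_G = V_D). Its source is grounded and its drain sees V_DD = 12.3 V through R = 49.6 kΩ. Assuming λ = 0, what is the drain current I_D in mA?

With gate tied to drain, V_GS = V_DS ≥ V_GS − V_th, so the device is in saturation.
KCL at the drain: ½ k_n (V_GS − V_th)² = (V_DD − V_GS)/R.
Let x = V_GS − 0.819. Then 139 x² + x − 11.48 = 0, giving x = 0.284 V (positive root), so V_GS = 1.1 V.
I_D = (V_DD − V_GS)/R = (12.3 − 1.1) / 49.6 = 0.226 mA.

I_D = 0.226 mA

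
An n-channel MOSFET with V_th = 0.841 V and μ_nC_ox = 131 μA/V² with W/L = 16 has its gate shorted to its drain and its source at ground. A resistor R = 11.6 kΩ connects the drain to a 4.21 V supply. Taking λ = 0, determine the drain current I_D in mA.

I_D = 0.248 mA

With gate tied to drain, V_GS = V_DS ≥ V_GS − V_th, so the device is in saturation.
k_n = μ_nC_ox · (W/L) = 2.096 mA/V².
KCL at the drain: ½ k_n (V_GS − V_th)² = (V_DD − V_GS)/R.
Let x = V_GS − 0.841. Then 12.2 x² + x − 3.369 = 0, giving x = 0.487 V (positive root), so V_GS = 1.33 V.
I_D = (V_DD − V_GS)/R = (4.21 − 1.33) / 11.6 = 0.248 mA.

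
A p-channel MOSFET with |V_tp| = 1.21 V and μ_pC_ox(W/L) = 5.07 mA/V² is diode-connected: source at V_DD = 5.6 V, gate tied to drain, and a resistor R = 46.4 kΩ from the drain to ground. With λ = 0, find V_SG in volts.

With gate tied to drain, V_SG = V_SD ≥ V_SG − |V_tp|, so the device is in saturation.
KCL at the drain: ½ k_p (V_SG − |V_tp|)² = (V_DD − V_SG)/R.
Let x = V_SG − 1.21. Then 118 x² + x − 4.39 = 0, giving x = 0.189 V (positive root), so V_SG = 1.4 V.
I_D = (V_DD − V_SG)/R = (5.6 − 1.4) / 46.4 = 0.0905 mA.

V_SG = 1.40 V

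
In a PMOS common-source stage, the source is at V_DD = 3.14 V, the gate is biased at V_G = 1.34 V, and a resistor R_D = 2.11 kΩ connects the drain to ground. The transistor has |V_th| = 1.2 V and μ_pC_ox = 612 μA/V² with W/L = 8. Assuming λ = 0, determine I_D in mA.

V_SG = V_DD − V_G = 3.14 − 1.34 = 1.8 V, so V_ov = 1.8 − 1.2 = 0.6 V.
k_p = μ_pC_ox · (W/L) = 4.896 mA/V².
Assume saturation: I_D = ½ k_p V_ov² = 0.5 × 4.896 × 0.6² = 0.881 mA, giving V_SD = V_DD − I_D R_D = 3.14 − 0.881 × 2.11 = 1.28 V.
V_SD = 1.28 V ≥ V_ov = 0.6 V, confirming saturation.

I_D = 0.881 mA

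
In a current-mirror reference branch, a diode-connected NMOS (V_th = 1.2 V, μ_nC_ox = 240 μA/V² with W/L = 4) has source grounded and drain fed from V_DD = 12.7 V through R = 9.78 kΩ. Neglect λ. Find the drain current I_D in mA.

With gate tied to drain, V_GS = V_DS ≥ V_GS − V_th, so the device is in saturation.
k_n = μ_nC_ox · (W/L) = 0.96 mA/V².
KCL at the drain: ½ k_n (V_GS − V_th)² = (V_DD − V_GS)/R.
Let x = V_GS − 1.2. Then 4.69 x² + x − 11.5 = 0, giving x = 1.46 V (positive root), so V_GS = 2.66 V.
I_D = (V_DD − V_GS)/R = (12.7 − 2.66) / 9.78 = 1.03 mA.

I_D = 1.03 mA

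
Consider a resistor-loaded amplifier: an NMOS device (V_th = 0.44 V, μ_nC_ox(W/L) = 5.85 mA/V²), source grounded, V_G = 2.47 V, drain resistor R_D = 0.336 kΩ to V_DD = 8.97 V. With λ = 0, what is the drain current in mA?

V_GS = V_G = 2.47 V, so V_ov = 2.47 − 0.44 = 2.03 V.
Assume saturation: I_D = ½ k_n V_ov² = 0.5 × 5.85 × 2.03² = 12.1 mA, giving V_DS = V_DD − I_D R_D = 8.97 − 12.1 × 0.336 = 4.92 V.
V_DS = 4.92 V ≥ V_ov = 2.03 V, confirming saturation.

I_D = 12.1 mA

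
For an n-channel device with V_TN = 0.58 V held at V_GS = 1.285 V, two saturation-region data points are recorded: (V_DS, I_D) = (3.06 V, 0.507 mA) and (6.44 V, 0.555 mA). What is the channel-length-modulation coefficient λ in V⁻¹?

With V_GS fixed, I_D ∝ (1 + λ V_DS) in saturation, so I_D2/I_D1 = (1 + λ V_DS2)/(1 + λ V_DS1).
0.555/0.507 = 1.095 = (1 + 6.44 λ)/(1 + 3.06 λ).
Solving: λ (I_D1 V_DS2 − I_D2 V_DS1) = I_D2 − I_D1, so λ = (0.555 − 0.507) / (0.507 × 6.44 − 0.555 × 3.06) = 0.048 / 1.57 = 0.0306 V⁻¹.

λ = 0.0306 V⁻¹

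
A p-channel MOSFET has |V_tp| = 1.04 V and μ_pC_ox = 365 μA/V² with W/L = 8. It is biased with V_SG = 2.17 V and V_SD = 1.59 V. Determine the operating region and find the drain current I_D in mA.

Saturation; I_D = 1.86 mA

k_p = μ_pC_ox · (W/L) = 2.92 mA/V².
V_ov = V_SG − |V_tp| = 2.17 − 1.04 = 1.13 V.
Since V_SD = 1.59 V ≥ V_ov = 1.13 V, the device is in saturation.
I_D = ½ k_p V_ov² = 0.5 × 2.92 × 1.13² = 1.86 mA.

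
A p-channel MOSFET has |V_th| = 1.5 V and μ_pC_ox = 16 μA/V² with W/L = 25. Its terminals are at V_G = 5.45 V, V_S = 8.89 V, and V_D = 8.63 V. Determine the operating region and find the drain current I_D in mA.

V_SG = V_S − V_G = 8.89 − 5.45 = 3.44 V; V_SD = V_S − V_D = 8.89 − 8.63 = 0.26 V.
k_p = μ_pC_ox · (W/L) = 0.4 mA/V².
V_ov = V_SG − |V_th| = 3.44 − 1.5 = 1.94 V.
Since V_SD = 0.26 V < V_ov = 1.94 V, the device is in the triode region.
I_D = k_p [V_ov · V_SD − ½ V_SD²] = 0.4 × [1.94 × 0.26 − 0.5 × 0.26²] = 0.188 mA.

Triode; I_D = 0.188 mA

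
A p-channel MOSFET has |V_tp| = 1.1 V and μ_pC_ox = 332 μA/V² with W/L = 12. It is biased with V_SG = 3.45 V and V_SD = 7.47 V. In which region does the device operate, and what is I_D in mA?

Saturation; I_D = 11.0 mA

k_p = μ_pC_ox · (W/L) = 3.984 mA/V².
V_ov = V_SG − |V_tp| = 3.45 − 1.1 = 2.35 V.
Since V_SD = 7.47 V ≥ V_ov = 2.35 V, the device is in saturation.
I_D = ½ k_p V_ov² = 0.5 × 3.984 × 2.35² = 11 mA.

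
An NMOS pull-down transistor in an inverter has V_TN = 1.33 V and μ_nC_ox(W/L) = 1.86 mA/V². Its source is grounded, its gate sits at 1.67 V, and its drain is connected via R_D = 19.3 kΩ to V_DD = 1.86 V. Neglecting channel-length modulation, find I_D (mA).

I_D = 0.0865 mA

V_GS = V_G = 1.67 V, so V_ov = 1.67 − 1.33 = 0.34 V.
Assume saturation: I_D = ½ k_n V_ov² = 0.5 × 1.86 × 0.34² = 0.108 mA, giving V_DS = V_DD − I_D R_D = 1.86 − 0.108 × 19.3 = -0.215 V.
But -0.215 V < V_ov = 0.34 V, so the device is actually in triode.
In triode I_D = k_n[V_ov V_DS − ½ V_DS²] and I_D = (V_DD − V_DS)/R_D. Equating: 17.9 V_DS² − 13.21 V_DS + 1.86 = 0, giving V_DS = 0.19 V (the root below V_ov).
I_D = (1.86 − 0.19) / 19.3 = 0.0865 mA.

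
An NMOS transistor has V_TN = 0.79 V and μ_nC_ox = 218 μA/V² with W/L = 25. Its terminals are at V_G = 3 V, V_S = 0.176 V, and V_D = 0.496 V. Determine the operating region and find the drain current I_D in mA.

V_GS = V_G − V_S = 3 − 0.176 = 2.82 V; V_DS = V_D − V_S = 0.496 − 0.176 = 0.32 V.
k_n = μ_nC_ox · (W/L) = 5.45 mA/V².
V_ov = V_GS − V_TN = 2.82 − 0.79 = 2.03 V.
Since V_DS = 0.32 V < V_ov = 2.03 V, the device is in the triode region.
I_D = k_n [V_ov · V_DS − ½ V_DS²] = 5.45 × [2.03 × 0.32 − 0.5 × 0.32²] = 3.27 mA.

Triode; I_D = 3.27 mA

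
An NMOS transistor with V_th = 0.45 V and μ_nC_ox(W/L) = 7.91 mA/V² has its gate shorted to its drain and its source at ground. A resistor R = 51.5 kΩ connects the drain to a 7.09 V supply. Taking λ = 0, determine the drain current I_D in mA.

With gate tied to drain, V_GS = V_DS ≥ V_GS − V_th, so the device is in saturation.
KCL at the drain: ½ k_n (V_GS − V_th)² = (V_DD − V_GS)/R.
Let x = V_GS − 0.45. Then 204 x² + x − 6.64 = 0, giving x = 0.178 V (positive root), so V_GS = 0.628 V.
I_D = (V_DD − V_GS)/R = (7.09 − 0.628) / 51.5 = 0.125 mA.

I_D = 0.125 mA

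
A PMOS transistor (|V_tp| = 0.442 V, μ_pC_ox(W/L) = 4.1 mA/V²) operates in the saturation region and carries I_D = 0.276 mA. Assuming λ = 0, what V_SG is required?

V_SG = 0.809 V

In saturation I_D = ½ k_p (V_SG − |V_tp|)², so V_SG − |V_tp| = √(2 I_D / k_p) = √(2 × 0.276 / 4.1) = 0.367 V.
V_SG = 0.442 + 0.367 = 0.809 V.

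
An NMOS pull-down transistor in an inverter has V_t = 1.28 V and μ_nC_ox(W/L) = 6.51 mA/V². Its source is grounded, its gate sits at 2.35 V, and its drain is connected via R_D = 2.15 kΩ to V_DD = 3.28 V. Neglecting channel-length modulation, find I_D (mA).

V_GS = V_G = 2.35 V, so V_ov = 2.35 − 1.28 = 1.07 V.
Assume saturation: I_D = ½ k_n V_ov² = 0.5 × 6.51 × 1.07² = 3.73 mA, giving V_DS = V_DD − I_D R_D = 3.28 − 3.73 × 2.15 = -4.73 V.
But -4.73 V < V_ov = 1.07 V, so the device is actually in triode.
In triode I_D = k_n[V_ov V_DS − ½ V_DS²] and I_D = (V_DD − V_DS)/R_D. Equating: 7 V_DS² − 15.98 V_DS + 3.28 = 0, giving V_DS = 0.228 V (the root below V_ov).
I_D = (3.28 − 0.228) / 2.15 = 1.42 mA.

I_D = 1.42 mA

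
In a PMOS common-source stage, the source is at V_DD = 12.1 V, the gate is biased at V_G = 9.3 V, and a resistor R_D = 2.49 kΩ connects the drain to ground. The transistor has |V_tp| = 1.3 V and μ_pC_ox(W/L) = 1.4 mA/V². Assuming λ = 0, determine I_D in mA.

I_D = 1.57 mA

V_SG = V_DD − V_G = 12.1 − 9.3 = 2.8 V, so V_ov = 2.8 − 1.3 = 1.5 V.
Assume saturation: I_D = ½ k_p V_ov² = 0.5 × 1.4 × 1.5² = 1.57 mA, giving V_SD = V_DD − I_D R_D = 12.1 − 1.57 × 2.49 = 8.18 V.
V_SD = 8.18 V ≥ V_ov = 1.5 V, confirming saturation.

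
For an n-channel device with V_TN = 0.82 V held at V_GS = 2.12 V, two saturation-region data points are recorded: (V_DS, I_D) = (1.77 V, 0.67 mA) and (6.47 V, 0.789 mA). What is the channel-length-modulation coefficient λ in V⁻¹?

λ = 0.0405 V⁻¹

With V_GS fixed, I_D ∝ (1 + λ V_DS) in saturation, so I_D2/I_D1 = (1 + λ V_DS2)/(1 + λ V_DS1).
0.789/0.67 = 1.178 = (1 + 6.47 λ)/(1 + 1.77 λ).
Solving: λ (I_D1 V_DS2 − I_D2 V_DS1) = I_D2 − I_D1, so λ = (0.789 − 0.67) / (0.67 × 6.47 − 0.789 × 1.77) = 0.119 / 2.94 = 0.0405 V⁻¹.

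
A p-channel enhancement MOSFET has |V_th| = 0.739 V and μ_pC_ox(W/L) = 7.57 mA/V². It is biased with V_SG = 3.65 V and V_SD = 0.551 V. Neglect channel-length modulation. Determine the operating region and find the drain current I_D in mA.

V_ov = V_SG − |V_th| = 3.65 − 0.739 = 2.91 V.
Since V_SD = 0.551 V < V_ov = 2.91 V, the device is in the triode region.
I_D = k_p [V_ov · V_SD − ½ V_SD²] = 7.57 × [2.91 × 0.551 − 0.5 × 0.551²] = 11 mA.

Triode; I_D = 11.0 mA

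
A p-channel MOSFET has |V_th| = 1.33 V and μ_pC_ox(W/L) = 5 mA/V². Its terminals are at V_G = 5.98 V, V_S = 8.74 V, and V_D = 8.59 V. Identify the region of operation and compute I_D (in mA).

Triode; I_D = 1.02 mA

V_SG = V_S − V_G = 8.74 − 5.98 = 2.76 V; V_SD = V_S − V_D = 8.74 − 8.59 = 0.15 V.
V_ov = V_SG − |V_th| = 2.76 − 1.33 = 1.43 V.
Since V_SD = 0.15 V < V_ov = 1.43 V, the device is in the triode region.
I_D = k_p [V_ov · V_SD − ½ V_SD²] = 5 × [1.43 × 0.15 − 0.5 × 0.15²] = 1.02 mA.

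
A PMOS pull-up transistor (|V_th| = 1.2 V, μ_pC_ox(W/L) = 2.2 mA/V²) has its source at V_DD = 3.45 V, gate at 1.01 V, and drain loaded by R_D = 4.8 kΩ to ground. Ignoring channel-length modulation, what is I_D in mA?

V_SG = V_DD − V_G = 3.45 − 1.01 = 2.44 V, so V_ov = 2.44 − 1.2 = 1.24 V.
Assume saturation: I_D = ½ k_p V_ov² = 0.5 × 2.2 × 1.24² = 1.69 mA, giving V_SD = V_DD − I_D R_D = 3.45 − 1.69 × 4.8 = -4.67 V.
But -4.67 V < V_ov = 1.24 V, so the device is actually in triode.
In triode I_D = k_p[V_ov V_SD − ½ V_SD²] and I_D = (V_DD − V_SD)/R_D. Equating: 5.28 V_SD² − 14.09 V_SD + 3.45 = 0, giving V_SD = 0.273 V (the root below V_ov).
I_D = (3.45 − 0.273) / 4.8 = 0.662 mA.

I_D = 0.662 mA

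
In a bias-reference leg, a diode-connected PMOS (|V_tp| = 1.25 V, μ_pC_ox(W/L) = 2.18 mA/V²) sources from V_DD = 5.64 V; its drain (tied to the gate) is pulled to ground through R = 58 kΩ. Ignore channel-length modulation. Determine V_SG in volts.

V_SG = 1.51 V

With gate tied to drain, V_SG = V_SD ≥ V_SG − |V_tp|, so the device is in saturation.
KCL at the drain: ½ k_p (V_SG − |V_tp|)² = (V_DD − V_SG)/R.
Let x = V_SG − 1.25. Then 63.2 x² + x − 4.39 = 0, giving x = 0.256 V (positive root), so V_SG = 1.51 V.
I_D = (V_DD − V_SG)/R = (5.64 − 1.51) / 58 = 0.0713 mA.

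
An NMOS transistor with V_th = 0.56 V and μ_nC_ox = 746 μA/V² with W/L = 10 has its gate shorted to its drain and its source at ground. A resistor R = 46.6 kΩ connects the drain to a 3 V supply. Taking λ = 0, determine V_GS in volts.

With gate tied to drain, V_GS = V_DS ≥ V_GS − V_th, so the device is in saturation.
k_n = μ_nC_ox · (W/L) = 7.46 mA/V².
KCL at the drain: ½ k_n (V_GS − V_th)² = (V_DD − V_GS)/R.
Let x = V_GS − 0.56. Then 174 x² + x − 2.44 = 0, giving x = 0.116 V (positive root), so V_GS = 0.676 V.
I_D = (V_DD − V_GS)/R = (3 − 0.676) / 46.6 = 0.0499 mA.

V_GS = 0.676 V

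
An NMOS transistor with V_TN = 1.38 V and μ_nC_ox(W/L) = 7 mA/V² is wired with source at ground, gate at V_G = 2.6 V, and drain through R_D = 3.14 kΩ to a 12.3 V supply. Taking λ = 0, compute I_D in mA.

V_GS = V_G = 2.6 V, so V_ov = 2.6 − 1.38 = 1.22 V.
Assume saturation: I_D = ½ k_n V_ov² = 0.5 × 7 × 1.22² = 5.21 mA, giving V_DS = V_DD − I_D R_D = 12.3 − 5.21 × 3.14 = -4.06 V.
But -4.06 V < V_ov = 1.22 V, so the device is actually in triode.
In triode I_D = k_n[V_ov V_DS − ½ V_DS²] and I_D = (V_DD − V_DS)/R_D. Equating: 11 V_DS² − 27.82 V_DS + 12.3 = 0, giving V_DS = 0.571 V (the root below V_ov).
I_D = (12.3 − 0.571) / 3.14 = 3.74 mA.

I_D = 3.74 mA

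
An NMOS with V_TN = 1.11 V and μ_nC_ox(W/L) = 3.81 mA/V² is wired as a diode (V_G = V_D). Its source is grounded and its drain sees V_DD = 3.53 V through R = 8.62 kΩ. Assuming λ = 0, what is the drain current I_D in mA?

I_D = 0.240 mA

With gate tied to drain, V_GS = V_DS ≥ V_GS − V_TN, so the device is in saturation.
KCL at the drain: ½ k_n (V_GS − V_TN)² = (V_DD − V_GS)/R.
Let x = V_GS − 1.11. Then 16.4 x² + x − 2.42 = 0, giving x = 0.355 V (positive root), so V_GS = 1.46 V.
I_D = (V_DD − V_GS)/R = (3.53 − 1.46) / 8.62 = 0.24 mA.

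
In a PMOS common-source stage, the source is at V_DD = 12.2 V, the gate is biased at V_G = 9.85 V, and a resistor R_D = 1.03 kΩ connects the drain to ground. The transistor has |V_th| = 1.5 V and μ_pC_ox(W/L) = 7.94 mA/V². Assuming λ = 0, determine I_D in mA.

V_SG = V_DD − V_G = 12.2 − 9.85 = 2.35 V, so V_ov = 2.35 − 1.5 = 0.85 V.
Assume saturation: I_D = ½ k_p V_ov² = 0.5 × 7.94 × 0.85² = 2.87 mA, giving V_SD = V_DD − I_D R_D = 12.2 − 2.87 × 1.03 = 9.25 V.
V_SD = 9.25 V ≥ V_ov = 0.85 V, confirming saturation.

I_D = 2.87 mA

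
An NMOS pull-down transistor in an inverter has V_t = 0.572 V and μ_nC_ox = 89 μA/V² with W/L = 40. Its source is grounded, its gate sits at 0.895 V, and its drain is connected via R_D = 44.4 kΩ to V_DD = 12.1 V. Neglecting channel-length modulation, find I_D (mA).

I_D = 0.186 mA

V_GS = V_G = 0.895 V, so V_ov = 0.895 − 0.572 = 0.323 V.
k_n = μ_nC_ox · (W/L) = 3.56 mA/V².
Assume saturation: I_D = ½ k_n V_ov² = 0.5 × 3.56 × 0.323² = 0.186 mA, giving V_DS = V_DD − I_D R_D = 12.1 − 0.186 × 44.4 = 3.85 V.
V_DS = 3.85 V ≥ V_ov = 0.323 V, confirming saturation.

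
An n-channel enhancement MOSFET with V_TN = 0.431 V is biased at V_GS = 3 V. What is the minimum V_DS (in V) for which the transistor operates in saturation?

V_DS,sat = 2.57 V

The boundary between triode and saturation is V_DS = V_GS − V_TN = V_ov.
V_ov = 3 − 0.431 = 2.57 V.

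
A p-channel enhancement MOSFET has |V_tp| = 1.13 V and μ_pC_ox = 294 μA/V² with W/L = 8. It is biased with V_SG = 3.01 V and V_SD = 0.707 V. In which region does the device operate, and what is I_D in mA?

k_p = μ_pC_ox · (W/L) = 2.352 mA/V².
V_ov = V_SG − |V_tp| = 3.01 − 1.13 = 1.88 V.
Since V_SD = 0.707 V < V_ov = 1.88 V, the device is in the triode region.
I_D = k_p [V_ov · V_SD − ½ V_SD²] = 2.352 × [1.88 × 0.707 − 0.5 × 0.707²] = 2.54 mA.

Triode; I_D = 2.54 mA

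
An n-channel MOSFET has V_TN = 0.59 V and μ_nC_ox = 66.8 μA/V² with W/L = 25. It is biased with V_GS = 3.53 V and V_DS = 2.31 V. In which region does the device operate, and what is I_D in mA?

k_n = μ_nC_ox · (W/L) = 1.67 mA/V².
V_ov = V_GS − V_TN = 3.53 − 0.59 = 2.94 V.
Since V_DS = 2.31 V < V_ov = 2.94 V, the device is in the triode region.
I_D = k_n [V_ov · V_DS − ½ V_DS²] = 1.67 × [2.94 × 2.31 − 0.5 × 2.31²] = 6.89 mA.

Triode; I_D = 6.89 mA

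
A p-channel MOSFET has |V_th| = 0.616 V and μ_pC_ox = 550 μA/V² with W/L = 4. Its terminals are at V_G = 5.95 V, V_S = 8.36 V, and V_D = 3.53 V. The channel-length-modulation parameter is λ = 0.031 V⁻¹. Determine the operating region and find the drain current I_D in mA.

Saturation; I_D = 4.07 mA

V_SG = V_S − V_G = 8.36 − 5.95 = 2.41 V; V_SD = V_S − V_D = 8.36 − 3.53 = 4.83 V.
k_p = μ_pC_ox · (W/L) = 2.2 mA/V².
V_ov = V_SG − |V_th| = 2.41 − 0.616 = 1.79 V.
Since V_SD = 4.83 V ≥ V_ov = 1.79 V, the device is in saturation.
I_D = ½ k_p V_ov² (1 + λ V_SD) = 0.5 × 2.2 × 1.79² × (1 + 0.031 × 4.83) = 4.07 mA.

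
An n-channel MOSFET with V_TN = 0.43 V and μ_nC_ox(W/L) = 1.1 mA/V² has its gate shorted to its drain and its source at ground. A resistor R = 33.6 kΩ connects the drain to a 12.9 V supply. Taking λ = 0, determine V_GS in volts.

With gate tied to drain, V_GS = V_DS ≥ V_GS − V_TN, so the device is in saturation.
KCL at the drain: ½ k_n (V_GS − V_TN)² = (V_DD − V_GS)/R.
Let x = V_GS − 0.43. Then 18.5 x² + x − 12.47 = 0, giving x = 0.795 V (positive root), so V_GS = 1.22 V.
I_D = (V_DD − V_GS)/R = (12.9 − 1.22) / 33.6 = 0.347 mA.

V_GS = 1.22 V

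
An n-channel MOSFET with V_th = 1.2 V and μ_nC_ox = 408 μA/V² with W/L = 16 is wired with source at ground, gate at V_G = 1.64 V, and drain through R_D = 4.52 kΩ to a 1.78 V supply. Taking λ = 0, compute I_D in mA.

I_D = 0.360 mA

V_GS = V_G = 1.64 V, so V_ov = 1.64 − 1.2 = 0.44 V.
k_n = μ_nC_ox · (W/L) = 6.528 mA/V².
Assume saturation: I_D = ½ k_n V_ov² = 0.5 × 6.528 × 0.44² = 0.632 mA, giving V_DS = V_DD − I_D R_D = 1.78 − 0.632 × 4.52 = -1.08 V.
But -1.08 V < V_ov = 0.44 V, so the device is actually in triode.
In triode I_D = k_n[V_ov V_DS − ½ V_DS²] and I_D = (V_DD − V_DS)/R_D. Equating: 14.8 V_DS² − 13.98 V_DS + 1.78 = 0, giving V_DS = 0.152 V (the root below V_ov).
I_D = (1.78 − 0.152) / 4.52 = 0.36 mA.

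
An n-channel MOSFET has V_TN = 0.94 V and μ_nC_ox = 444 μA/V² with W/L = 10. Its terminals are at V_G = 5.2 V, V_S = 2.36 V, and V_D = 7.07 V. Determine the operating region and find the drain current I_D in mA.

Saturation; I_D = 8.01 mA

V_GS = V_G − V_S = 5.2 − 2.36 = 2.84 V; V_DS = V_D − V_S = 7.07 − 2.36 = 4.71 V.
k_n = μ_nC_ox · (W/L) = 4.44 mA/V².
V_ov = V_GS − V_TN = 2.84 − 0.94 = 1.9 V.
Since V_DS = 4.71 V ≥ V_ov = 1.9 V, the device is in saturation.
I_D = ½ k_n V_ov² = 0.5 × 4.44 × 1.9² = 8.01 mA.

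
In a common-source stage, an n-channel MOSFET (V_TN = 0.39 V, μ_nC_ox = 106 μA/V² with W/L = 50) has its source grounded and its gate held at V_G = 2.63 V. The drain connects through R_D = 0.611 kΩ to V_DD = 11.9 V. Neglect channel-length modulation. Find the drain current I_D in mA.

I_D = 13.3 mA

V_GS = V_G = 2.63 V, so V_ov = 2.63 − 0.39 = 2.24 V.
k_n = μ_nC_ox · (W/L) = 5.3 mA/V².
Assume saturation: I_D = ½ k_n V_ov² = 0.5 × 5.3 × 2.24² = 13.3 mA, giving V_DS = V_DD − I_D R_D = 11.9 − 13.3 × 0.611 = 3.78 V.
V_DS = 3.78 V ≥ V_ov = 2.24 V, confirming saturation.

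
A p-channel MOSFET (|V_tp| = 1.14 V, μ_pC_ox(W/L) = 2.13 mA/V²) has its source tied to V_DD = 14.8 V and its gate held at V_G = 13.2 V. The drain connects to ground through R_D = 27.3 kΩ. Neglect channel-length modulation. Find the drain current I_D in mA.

I_D = 0.225 mA

V_SG = V_DD − V_G = 14.8 − 13.2 = 1.6 V, so V_ov = 1.6 − 1.14 = 0.46 V.
Assume saturation: I_D = ½ k_p V_ov² = 0.5 × 2.13 × 0.46² = 0.225 mA, giving V_SD = V_DD − I_D R_D = 14.8 − 0.225 × 27.3 = 8.65 V.
V_SD = 8.65 V ≥ V_ov = 0.46 V, confirming saturation.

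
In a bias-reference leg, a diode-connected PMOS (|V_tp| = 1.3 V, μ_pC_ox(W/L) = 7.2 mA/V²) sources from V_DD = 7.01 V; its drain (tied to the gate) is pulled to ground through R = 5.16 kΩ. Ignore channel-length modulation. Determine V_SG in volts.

V_SG = 1.83 V

With gate tied to drain, V_SG = V_SD ≥ V_SG − |V_tp|, so the device is in saturation.
KCL at the drain: ½ k_p (V_SG − |V_tp|)² = (V_DD − V_SG)/R.
Let x = V_SG − 1.3. Then 18.6 x² + x − 5.71 = 0, giving x = 0.528 V (positive root), so V_SG = 1.83 V.
I_D = (V_DD − V_SG)/R = (7.01 − 1.83) / 5.16 = 1 mA.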